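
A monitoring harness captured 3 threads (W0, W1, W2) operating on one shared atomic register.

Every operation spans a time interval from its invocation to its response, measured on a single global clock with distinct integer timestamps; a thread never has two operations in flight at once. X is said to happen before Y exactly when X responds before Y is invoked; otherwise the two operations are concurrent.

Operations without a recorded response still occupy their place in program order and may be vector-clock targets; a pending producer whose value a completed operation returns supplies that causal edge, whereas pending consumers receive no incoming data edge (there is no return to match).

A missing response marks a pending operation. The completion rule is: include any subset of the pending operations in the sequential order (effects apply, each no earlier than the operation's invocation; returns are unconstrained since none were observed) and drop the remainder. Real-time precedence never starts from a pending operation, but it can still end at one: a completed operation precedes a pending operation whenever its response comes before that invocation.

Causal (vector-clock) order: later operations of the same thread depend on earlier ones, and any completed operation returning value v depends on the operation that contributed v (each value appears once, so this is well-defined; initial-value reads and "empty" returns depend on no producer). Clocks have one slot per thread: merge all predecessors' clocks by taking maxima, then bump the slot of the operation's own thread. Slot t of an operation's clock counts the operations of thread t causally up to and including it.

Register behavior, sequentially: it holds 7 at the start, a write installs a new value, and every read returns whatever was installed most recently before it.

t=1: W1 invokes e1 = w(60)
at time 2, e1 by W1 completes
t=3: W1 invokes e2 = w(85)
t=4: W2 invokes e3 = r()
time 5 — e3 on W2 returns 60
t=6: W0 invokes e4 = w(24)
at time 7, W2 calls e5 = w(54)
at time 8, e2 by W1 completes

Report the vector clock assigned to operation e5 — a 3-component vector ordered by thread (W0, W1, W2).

invoked at 1, e1 has no predecessors; its own W1 bump gives (0, 1, 0)
invoked at 6, e4 has no predecessors; its own W0 bump gives (1, 0, 0)
invoked at 4, e3 merges VC(e1)=(0, 1, 0) and bumps W2's slot → (0, 1, 1)
invoked at 3, e2 merges VC(e1)=(0, 1, 0) and bumps W1's slot → (0, 2, 0)
invoked at 7, e5 merges VC(e3)=(0, 1, 1) and bumps W2's slot → (0, 1, 2)
target: VC(e5) = (0, 1, 2)

(0, 1, 2)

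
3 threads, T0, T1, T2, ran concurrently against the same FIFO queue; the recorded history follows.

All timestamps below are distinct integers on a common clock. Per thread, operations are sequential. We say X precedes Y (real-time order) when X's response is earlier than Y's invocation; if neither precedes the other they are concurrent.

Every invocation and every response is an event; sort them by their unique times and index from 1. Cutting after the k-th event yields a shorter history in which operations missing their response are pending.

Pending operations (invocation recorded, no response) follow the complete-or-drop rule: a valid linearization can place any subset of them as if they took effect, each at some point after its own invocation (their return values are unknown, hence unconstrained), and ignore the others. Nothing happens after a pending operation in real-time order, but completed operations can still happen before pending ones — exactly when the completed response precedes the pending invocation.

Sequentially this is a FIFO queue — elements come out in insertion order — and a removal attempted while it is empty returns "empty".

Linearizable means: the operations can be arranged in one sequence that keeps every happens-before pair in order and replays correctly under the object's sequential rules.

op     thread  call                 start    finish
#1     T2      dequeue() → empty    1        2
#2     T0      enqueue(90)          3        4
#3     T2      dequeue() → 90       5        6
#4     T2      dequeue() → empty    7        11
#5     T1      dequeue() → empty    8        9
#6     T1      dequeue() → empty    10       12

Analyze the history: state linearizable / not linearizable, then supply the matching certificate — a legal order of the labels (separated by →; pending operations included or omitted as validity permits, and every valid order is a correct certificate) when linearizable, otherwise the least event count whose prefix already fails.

step 1: #1 dequeue() → empty — queue <>
step 2: #2 enqueue(90) — queue <90>
step 3: #3 dequeue() → 90 — queue <>
step 4: #4 dequeue() → empty — queue <>
step 5: #5 dequeue() → empty — queue <>
step 6: #6 dequeue() → empty — queue <>

linearizable — witness: #1 → #2 → #3 → #4 → #5 → #6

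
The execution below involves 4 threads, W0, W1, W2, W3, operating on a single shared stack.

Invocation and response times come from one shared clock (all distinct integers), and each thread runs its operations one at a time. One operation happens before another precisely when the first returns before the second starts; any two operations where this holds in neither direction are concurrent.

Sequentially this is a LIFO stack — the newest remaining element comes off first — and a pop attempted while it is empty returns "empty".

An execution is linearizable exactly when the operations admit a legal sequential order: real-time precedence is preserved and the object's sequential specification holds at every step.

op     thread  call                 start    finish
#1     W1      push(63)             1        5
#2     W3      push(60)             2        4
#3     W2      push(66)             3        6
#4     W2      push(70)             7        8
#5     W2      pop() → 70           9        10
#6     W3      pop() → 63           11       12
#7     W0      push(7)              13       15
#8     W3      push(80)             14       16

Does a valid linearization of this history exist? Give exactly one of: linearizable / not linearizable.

witness order: #2, #3, #1, #4, #5, #6, #7, #8
1. #2 push(60), leaving stack <60>
2. #3 push(66), leaving stack <60,66>
3. #1 push(63), leaving stack <60,66,63>
4. #4 push(70), leaving stack <60,66,63,70>
5. #5 pop() → 70, leaving stack <60,66,63>
6. #6 pop() → 63, leaving stack <60,66>
7. #7 push(7), leaving stack <60,66,7>
8. #8 push(80), leaving stack <60,66,7,80>

linearizable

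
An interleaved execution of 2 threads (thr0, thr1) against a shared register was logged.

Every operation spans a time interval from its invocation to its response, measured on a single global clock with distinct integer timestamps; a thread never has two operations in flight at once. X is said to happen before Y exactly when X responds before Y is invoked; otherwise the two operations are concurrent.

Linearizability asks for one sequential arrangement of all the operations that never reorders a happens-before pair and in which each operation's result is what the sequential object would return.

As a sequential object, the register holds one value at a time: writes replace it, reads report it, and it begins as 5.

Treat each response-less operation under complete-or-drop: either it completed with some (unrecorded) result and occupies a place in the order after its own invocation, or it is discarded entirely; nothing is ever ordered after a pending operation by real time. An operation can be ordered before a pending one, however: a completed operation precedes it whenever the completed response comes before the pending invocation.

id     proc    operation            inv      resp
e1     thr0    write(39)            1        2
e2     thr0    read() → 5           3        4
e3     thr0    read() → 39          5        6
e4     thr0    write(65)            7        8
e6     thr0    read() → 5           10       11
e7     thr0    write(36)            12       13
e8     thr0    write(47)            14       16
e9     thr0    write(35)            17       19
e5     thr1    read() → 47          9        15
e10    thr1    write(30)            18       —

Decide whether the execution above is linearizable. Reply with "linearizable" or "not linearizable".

not linearizable

the violation lands at event 4, e2's response at time 4: events 1..3 linearize, events 1..4 do not
the completed operations (2 total) allow one real-time order; the register replay rejects it
e.g. e1, e2: illegal at step 2, since e2 read() → 5 cannot apply there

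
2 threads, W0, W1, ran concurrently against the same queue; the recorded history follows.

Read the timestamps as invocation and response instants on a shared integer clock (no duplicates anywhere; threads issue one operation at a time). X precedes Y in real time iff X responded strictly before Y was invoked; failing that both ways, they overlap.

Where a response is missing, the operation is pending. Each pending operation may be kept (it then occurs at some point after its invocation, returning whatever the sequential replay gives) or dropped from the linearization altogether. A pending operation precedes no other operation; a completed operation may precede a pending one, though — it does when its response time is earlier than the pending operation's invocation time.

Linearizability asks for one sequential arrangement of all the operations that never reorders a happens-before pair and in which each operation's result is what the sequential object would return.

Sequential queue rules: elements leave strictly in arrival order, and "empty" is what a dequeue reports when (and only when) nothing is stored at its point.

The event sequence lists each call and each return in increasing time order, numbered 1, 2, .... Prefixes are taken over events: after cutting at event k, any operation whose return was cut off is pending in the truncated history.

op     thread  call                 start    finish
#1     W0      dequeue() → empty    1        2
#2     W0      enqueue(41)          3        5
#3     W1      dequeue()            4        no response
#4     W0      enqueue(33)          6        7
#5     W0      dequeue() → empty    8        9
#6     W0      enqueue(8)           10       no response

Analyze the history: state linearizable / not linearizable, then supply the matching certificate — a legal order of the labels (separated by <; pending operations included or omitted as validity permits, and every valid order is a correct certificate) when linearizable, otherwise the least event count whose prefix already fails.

cut after 8 events: linearizable; cut after 9 events (#5 responds, time 9): not linearizable
exactly one order of the 4 completed ops respects real time; the queue replay fails
including or dropping the 1 pending operation (#3) in any combination fails
sample order #1, #2, #4, #5 (pending dropped) stalls at step 4 — #5 dequeue() → empty has no legal effect

not linearizable — minimal violating prefix: 9 events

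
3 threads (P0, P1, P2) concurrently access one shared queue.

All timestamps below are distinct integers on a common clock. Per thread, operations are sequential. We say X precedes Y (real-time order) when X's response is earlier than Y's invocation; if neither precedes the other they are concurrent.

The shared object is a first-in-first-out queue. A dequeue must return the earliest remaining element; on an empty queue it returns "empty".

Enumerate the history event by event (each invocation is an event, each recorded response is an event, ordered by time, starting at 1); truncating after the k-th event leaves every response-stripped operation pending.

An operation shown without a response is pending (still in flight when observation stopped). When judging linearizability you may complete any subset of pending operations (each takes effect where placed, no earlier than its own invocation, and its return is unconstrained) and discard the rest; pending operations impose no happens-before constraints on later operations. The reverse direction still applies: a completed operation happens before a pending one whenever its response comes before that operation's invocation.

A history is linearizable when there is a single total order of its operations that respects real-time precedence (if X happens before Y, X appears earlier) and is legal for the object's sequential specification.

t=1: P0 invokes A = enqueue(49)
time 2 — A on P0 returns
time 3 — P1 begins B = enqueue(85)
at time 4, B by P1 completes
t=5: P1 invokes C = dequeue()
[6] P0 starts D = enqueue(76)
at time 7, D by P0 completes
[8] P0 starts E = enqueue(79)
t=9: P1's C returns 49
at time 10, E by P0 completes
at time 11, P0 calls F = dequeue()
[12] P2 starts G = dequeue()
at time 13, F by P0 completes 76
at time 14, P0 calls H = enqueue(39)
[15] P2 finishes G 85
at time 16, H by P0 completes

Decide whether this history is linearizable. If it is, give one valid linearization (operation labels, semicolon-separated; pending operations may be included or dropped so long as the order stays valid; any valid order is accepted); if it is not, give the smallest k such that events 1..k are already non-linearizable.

step 1: A enqueue(49) — queue <49>
step 2: B enqueue(85) — queue <49,85>
step 3: C dequeue() → 49 — queue <85>
step 4: D enqueue(76) — queue <85,76>
step 5: E enqueue(79) — queue <85,76,79>
step 6: G dequeue() → 85 — queue <76,79>
step 7: F dequeue() → 76 — queue <79>
step 8: H enqueue(39) — queue <79,39>

linearizable — witness: A; B; C; D; E; G; F; H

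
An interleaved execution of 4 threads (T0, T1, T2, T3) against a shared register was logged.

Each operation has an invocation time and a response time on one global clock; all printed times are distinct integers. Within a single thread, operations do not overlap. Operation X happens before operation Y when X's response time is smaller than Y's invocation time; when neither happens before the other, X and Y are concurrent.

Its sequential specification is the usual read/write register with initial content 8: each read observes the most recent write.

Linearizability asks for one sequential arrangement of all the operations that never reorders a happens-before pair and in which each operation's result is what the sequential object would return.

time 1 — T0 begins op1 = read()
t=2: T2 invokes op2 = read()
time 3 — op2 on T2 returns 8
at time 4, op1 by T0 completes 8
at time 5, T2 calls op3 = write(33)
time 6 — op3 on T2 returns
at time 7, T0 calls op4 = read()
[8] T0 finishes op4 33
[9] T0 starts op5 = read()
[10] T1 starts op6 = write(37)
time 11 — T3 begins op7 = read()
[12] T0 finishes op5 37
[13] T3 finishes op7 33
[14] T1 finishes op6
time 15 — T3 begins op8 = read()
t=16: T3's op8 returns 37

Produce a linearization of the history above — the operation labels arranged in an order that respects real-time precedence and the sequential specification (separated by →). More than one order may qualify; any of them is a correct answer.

1. op1 read() → 8, leaving value 8
2. op2 read() → 8, leaving value 8
3. op3 write(33), leaving value 33
4. op4 read() → 33, leaving value 33
5. op7 read() → 33, leaving value 33
6. op6 write(37), leaving value 37
7. op5 read() → 37, leaving value 37
8. op8 read() → 37, leaving value 37

op1 → op2 → op3 → op4 → op7 → op6 → op5 → op8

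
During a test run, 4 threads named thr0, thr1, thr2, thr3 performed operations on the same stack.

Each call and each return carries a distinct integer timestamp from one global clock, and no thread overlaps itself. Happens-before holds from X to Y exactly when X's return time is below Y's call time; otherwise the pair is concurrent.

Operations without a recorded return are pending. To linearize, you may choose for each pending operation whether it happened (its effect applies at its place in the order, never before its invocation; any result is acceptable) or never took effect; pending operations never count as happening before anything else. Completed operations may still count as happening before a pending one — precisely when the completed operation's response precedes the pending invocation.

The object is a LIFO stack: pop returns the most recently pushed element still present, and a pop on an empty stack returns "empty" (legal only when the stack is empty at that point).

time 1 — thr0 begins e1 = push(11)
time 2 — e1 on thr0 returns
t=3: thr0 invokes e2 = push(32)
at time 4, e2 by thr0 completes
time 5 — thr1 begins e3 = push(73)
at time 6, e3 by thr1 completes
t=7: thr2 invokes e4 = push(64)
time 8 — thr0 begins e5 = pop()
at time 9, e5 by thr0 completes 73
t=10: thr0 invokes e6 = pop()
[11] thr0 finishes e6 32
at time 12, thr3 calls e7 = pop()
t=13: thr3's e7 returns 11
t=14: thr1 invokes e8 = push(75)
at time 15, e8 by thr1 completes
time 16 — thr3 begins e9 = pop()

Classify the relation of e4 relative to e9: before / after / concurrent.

concurrent

e4 spans [7,…), e9 spans [16,…)
the intervals overlap in both directions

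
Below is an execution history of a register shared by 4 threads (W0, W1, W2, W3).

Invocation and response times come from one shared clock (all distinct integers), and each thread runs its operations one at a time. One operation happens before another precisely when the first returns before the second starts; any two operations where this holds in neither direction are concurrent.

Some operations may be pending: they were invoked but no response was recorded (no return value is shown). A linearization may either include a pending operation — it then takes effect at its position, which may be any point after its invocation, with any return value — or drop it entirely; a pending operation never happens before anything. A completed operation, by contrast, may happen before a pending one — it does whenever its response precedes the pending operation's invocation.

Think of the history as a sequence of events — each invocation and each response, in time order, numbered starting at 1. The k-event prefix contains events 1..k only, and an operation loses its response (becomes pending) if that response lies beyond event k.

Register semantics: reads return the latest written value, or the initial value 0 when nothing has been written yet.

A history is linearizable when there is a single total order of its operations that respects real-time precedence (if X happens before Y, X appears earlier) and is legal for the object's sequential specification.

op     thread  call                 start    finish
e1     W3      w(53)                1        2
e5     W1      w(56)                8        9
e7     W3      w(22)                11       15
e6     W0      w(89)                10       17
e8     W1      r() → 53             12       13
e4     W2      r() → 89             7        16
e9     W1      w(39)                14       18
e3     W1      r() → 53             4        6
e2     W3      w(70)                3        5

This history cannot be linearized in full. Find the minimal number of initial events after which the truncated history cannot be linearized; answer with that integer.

13

one valid order for events 1..12 is e1, e3, e2, e4, e5:
after step 1 (e1 w(53)): value 53
after step 2 (e3 r() → 53): value 53
after step 3 (e2 w(70)): value 70
after step 4 (e4 r() (pending, included)): value 70
after step 5 (e5 w(56)): value 56
include event 13 — e8 responding at 13 — and every candidate order breaks
every completion of the 3 pending operations (e4, e6, e7) was checked; none linearizes
for example e1, e2, e3, e5, e8 (pending dropped) fails at step 3: e3 r() → 53 is not legal there
for example e1, e3, e2, e5, e8 (pending dropped) fails at step 5: e8 r() → 53 is not legal there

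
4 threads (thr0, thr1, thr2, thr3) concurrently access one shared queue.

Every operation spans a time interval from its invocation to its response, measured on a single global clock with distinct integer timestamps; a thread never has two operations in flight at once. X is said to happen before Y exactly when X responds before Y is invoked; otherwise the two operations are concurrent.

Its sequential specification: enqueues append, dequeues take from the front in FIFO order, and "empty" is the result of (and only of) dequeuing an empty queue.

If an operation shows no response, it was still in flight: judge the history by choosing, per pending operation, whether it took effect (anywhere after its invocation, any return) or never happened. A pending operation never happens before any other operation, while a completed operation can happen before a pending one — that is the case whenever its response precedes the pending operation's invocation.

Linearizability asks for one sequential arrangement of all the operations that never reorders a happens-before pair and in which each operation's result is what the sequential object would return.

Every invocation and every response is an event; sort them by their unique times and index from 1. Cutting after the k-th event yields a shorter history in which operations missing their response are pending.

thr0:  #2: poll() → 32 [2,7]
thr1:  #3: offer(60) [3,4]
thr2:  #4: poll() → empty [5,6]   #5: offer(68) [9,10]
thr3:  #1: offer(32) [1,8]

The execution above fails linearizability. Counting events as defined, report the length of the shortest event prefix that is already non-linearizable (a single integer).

a valid linearization of events 1..6 exists, for instance #3, #2, #4:
after step 1 (#3 offer(60)): queue <60>
after step 2 (#2 poll() (pending, included)): queue <>
after step 3 (#4 poll() → empty): queue <>
adding event 7 (#2 responds at 7) leaves no legal real-time order
no completion choice of the 1 pending operation (#1) rescues it — every subset was tried
take #2, #3, #4 (pending dropped): step 1 already fails, because #2 poll() → 32 cannot occur there
take #3, #2, #4 (pending dropped): step 2 already fails, because #2 poll() → 32 cannot occur there

7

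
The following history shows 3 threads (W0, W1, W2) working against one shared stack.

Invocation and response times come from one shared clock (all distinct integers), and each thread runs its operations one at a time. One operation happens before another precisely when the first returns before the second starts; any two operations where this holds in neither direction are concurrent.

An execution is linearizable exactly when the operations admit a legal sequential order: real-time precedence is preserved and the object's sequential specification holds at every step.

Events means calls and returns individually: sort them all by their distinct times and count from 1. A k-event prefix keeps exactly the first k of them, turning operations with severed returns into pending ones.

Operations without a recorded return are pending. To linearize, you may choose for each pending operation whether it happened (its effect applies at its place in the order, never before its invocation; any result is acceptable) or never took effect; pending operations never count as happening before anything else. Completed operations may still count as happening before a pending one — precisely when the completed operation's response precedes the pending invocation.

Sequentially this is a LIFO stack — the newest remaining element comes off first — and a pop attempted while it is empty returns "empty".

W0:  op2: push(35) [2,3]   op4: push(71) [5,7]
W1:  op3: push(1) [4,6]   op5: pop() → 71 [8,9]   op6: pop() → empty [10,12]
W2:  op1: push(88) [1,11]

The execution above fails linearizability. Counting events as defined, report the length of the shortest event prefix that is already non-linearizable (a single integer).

events 1..11 are still linearizable — one witness is op1, op2, op3, op4, op5:
step 1: op1 push(88) — stack <88>
step 2: op2 push(35) — stack <88,35>
step 3: op3 push(1) — stack <88,35,1>
step 4: op4 push(71) — stack <88,35,1,71>
step 5: op5 pop() → 71 — stack <88,35,1>
once event 12 joins (op6's response, time 12), exhaustive search finds no witness
e.g. op1, op2, op3, op4, op5, op6: illegal at step 6, since op6 pop() → empty cannot apply there
e.g. op1, op2, op4, op3, op5, op6: illegal at step 5, since op5 pop() → 71 cannot apply there

12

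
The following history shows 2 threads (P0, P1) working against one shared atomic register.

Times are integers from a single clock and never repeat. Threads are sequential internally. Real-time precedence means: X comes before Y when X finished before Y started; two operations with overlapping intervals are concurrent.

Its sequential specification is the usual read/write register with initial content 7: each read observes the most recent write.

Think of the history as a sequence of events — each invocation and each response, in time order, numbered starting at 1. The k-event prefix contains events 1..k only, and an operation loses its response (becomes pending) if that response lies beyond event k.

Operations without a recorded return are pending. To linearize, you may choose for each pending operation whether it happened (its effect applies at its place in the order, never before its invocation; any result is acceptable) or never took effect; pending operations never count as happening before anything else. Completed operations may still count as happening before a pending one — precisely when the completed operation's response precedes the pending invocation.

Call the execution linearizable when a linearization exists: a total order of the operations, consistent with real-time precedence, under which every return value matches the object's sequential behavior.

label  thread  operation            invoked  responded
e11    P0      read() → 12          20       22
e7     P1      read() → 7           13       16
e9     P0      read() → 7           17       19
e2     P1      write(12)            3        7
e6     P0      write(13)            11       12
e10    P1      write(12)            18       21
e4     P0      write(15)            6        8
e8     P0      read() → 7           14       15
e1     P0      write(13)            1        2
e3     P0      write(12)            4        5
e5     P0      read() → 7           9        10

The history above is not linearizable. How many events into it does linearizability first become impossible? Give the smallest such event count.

10

a valid linearization of events 1..9 exists, for instance e1, e2, e3, e4:
step 1: e1 write(13) — value 13
step 2: e2 write(12) — value 12
step 3: e3 write(12) — value 12
step 4: e4 write(15) — value 15
adding event 10 (e5 responds at 10) leaves no legal real-time order
one such order, e1, e2, e3, e4, e5, breaks at step 5 where e5 read() → 7 is illegal
one such order, e1, e3, e2, e4, e5, breaks at step 5 where e5 read() → 7 is illegal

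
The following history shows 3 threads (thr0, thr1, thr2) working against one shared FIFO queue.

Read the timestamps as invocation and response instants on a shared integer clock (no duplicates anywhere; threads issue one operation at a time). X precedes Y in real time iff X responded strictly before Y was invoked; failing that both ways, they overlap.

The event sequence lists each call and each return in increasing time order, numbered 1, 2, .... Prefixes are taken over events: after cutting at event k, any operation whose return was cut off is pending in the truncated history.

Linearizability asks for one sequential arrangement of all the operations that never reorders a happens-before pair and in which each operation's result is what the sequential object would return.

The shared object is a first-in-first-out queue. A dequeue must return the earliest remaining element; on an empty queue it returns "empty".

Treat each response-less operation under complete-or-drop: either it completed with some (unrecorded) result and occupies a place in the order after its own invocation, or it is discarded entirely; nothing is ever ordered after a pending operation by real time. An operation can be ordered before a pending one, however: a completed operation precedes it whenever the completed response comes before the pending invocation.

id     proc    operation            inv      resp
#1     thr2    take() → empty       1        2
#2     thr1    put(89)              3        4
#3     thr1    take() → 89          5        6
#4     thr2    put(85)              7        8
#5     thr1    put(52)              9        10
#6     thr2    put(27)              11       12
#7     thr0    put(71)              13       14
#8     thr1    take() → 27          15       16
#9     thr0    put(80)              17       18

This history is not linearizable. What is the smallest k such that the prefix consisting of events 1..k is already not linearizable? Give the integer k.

a valid linearization of events 1..15 exists, for instance #1, #2, #3, #4, #5, #6, #7:
after step 1 (#1 take() → empty): queue <>
after step 2 (#2 put(89)): queue <89>
after step 3 (#3 take() → 89): queue <>
after step 4 (#4 put(85)): queue <85>
after step 5 (#5 put(52)): queue <85,52>
after step 6 (#6 put(27)): queue <85,52,27>
after step 7 (#7 put(71)): queue <85,52,27,71>
with event 16 included (#8 responding at time 16), all real-time-consistent orders fail
take #1, #2, #3, #4, #5, #6, #7, #8: step 8 already fails, because #8 take() → 27 cannot occur there

16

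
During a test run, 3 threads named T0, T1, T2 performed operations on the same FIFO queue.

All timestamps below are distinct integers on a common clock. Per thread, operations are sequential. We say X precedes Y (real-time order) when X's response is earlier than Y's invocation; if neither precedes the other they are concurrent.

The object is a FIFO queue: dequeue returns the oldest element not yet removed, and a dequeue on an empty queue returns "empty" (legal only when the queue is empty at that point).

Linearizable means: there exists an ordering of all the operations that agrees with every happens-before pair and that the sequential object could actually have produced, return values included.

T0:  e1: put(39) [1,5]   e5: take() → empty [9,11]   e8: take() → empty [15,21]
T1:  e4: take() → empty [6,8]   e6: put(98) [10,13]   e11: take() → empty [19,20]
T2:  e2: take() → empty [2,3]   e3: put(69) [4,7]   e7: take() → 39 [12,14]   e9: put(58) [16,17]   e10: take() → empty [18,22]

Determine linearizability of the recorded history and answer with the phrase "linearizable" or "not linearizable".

not linearizable

the violation lands at event 8, e4's response at time 8: events 1..7 linearize, events 1..8 do not
4 completed operations, 5 real-time-consistent orders — every FIFO queue replay fails
take e1, e2, e3, e4: step 2 already fails, because e2 take() → empty cannot occur there
take e1, e2, e4, e3: step 2 already fails, because e2 take() → empty cannot occur there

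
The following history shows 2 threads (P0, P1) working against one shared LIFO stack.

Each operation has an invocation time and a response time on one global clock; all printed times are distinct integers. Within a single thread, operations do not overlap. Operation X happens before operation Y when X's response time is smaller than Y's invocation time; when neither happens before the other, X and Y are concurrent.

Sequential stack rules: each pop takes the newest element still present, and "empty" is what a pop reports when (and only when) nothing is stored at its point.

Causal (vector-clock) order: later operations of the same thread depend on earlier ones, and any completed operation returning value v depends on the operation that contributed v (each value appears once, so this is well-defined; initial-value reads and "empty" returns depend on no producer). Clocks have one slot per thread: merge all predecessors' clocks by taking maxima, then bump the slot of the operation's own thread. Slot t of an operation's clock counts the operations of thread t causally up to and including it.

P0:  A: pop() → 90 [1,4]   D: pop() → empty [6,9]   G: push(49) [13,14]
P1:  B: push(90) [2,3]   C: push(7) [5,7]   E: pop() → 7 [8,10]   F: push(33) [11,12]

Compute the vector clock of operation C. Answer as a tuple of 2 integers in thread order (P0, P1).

(0, 2)

B (invocation 2): nothing precedes it; P1's component alone gives (0, 1)
C, invoked 5, takes VC(B)=(0, 1) under max, adds 1 for P1 → (0, 2)
A, invoked 1, takes VC(B)=(0, 1) under max, adds 1 for P0 → (1, 1)
E, invoked 8, takes VC(C)=(0, 2) under max, adds 1 for P1 → (0, 3)
D, invoked 6, takes VC(A)=(1, 1) under max, adds 1 for P0 → (2, 1)
F, invoked 11, takes VC(E)=(0, 3) under max, adds 1 for P1 → (0, 4)
G, invoked 13, takes VC(D)=(2, 1) under max, adds 1 for P0 → (3, 1)
target: VC(C) = (0, 2)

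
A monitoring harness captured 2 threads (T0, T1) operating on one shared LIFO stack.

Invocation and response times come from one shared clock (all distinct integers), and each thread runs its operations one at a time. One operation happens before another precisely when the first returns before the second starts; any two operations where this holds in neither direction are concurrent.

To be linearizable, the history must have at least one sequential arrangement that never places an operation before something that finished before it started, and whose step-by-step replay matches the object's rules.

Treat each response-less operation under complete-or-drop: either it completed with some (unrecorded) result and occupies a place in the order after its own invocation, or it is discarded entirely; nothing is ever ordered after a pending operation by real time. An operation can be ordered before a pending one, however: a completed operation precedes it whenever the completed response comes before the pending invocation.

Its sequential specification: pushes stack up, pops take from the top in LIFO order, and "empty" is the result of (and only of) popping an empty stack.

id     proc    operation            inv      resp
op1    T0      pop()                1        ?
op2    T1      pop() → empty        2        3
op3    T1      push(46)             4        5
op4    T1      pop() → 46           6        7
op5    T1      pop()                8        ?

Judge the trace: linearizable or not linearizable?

linearizable

a witness: op1, op2, op3, op4
1. op1 pop() (pending, included), leaving stack <>
2. op2 pop() → empty, leaving stack <>
3. op3 push(46), leaving stack <46>
4. op4 pop() → 46, leaving stack <>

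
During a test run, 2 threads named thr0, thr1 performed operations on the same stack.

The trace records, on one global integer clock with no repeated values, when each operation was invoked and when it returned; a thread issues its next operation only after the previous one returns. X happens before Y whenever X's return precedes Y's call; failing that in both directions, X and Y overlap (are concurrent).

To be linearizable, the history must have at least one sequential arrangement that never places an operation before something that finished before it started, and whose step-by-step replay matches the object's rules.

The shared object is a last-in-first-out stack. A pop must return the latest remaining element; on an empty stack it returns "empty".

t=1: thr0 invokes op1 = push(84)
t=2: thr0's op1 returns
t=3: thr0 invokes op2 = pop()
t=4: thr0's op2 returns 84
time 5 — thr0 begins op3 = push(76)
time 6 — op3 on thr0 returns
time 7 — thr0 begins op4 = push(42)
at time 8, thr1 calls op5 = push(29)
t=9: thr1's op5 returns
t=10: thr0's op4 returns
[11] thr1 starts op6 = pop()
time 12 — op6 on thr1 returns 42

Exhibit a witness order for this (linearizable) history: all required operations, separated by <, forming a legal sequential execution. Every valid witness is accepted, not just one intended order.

op1 < op2 < op3 < op5 < op4 < op6

after step 1 (op1 push(84)): stack <84>
after step 2 (op2 pop() → 84): stack <>
after step 3 (op3 push(76)): stack <76>
after step 4 (op5 push(29)): stack <76,29>
after step 5 (op4 push(42)): stack <76,29,42>
after step 6 (op6 pop() → 42): stack <76,29>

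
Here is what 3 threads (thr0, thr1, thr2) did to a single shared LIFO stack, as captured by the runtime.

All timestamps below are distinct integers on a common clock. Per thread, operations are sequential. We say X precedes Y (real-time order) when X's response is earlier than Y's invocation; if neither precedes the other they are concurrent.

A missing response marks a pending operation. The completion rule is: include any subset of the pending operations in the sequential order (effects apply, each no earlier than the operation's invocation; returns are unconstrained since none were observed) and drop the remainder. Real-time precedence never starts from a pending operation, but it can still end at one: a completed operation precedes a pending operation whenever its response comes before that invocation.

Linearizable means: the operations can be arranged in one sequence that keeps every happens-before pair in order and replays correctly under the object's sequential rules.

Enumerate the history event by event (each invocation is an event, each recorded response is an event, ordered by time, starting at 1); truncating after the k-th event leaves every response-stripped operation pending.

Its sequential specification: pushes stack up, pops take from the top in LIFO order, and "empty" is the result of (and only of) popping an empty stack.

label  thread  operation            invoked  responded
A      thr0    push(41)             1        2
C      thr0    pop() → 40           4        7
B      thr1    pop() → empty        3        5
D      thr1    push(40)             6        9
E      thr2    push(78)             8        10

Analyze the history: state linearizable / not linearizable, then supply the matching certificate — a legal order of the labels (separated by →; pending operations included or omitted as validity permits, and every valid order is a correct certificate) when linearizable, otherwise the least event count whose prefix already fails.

through event 6 a valid linearization exists; event 7 (C responding at time 7) ends that
checked exhaustively: 2 real-time-consistent orders of 3 completed operations, zero legal LIFO stack replays
including or dropping the 1 pending operation (D) in any combination fails
e.g. A, B, C (pending dropped): illegal at step 2, since B pop() → empty cannot apply there
e.g. A, C, B (pending dropped): illegal at step 2, since C pop() → 40 cannot apply there

not linearizable — minimal violating prefix: 7 events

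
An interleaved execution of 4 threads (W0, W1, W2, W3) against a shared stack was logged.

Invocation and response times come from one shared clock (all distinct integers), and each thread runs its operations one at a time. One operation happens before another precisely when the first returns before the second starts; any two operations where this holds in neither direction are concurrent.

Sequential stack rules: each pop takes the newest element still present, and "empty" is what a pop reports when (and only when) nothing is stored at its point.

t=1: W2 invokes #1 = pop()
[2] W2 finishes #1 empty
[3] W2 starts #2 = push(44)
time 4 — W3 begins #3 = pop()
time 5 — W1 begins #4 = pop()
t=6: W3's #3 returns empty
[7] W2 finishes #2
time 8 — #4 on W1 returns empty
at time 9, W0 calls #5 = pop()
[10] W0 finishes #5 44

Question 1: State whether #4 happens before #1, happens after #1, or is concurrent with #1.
after

#4 spans [5,8], #1 spans [1,2]
resp(#1)=2 < inv(#4)=5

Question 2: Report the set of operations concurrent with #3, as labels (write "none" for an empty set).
#2, #4

#3 runs from 4 to 6; window-overlapping ops are concurrent
#1 [1,2]: before
#2 [3,7]: concurrent
#4 [5,8]: concurrent
#5 [9,10]: after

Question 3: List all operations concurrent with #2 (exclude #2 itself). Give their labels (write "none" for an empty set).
#3, #4

overlap test against #2 [3,7]: concurrent iff the interval meets 3..7
#1 [1,2]: before
#3 [4,6]: concurrent
#4 [5,8]: concurrent
#5 [9,10]: after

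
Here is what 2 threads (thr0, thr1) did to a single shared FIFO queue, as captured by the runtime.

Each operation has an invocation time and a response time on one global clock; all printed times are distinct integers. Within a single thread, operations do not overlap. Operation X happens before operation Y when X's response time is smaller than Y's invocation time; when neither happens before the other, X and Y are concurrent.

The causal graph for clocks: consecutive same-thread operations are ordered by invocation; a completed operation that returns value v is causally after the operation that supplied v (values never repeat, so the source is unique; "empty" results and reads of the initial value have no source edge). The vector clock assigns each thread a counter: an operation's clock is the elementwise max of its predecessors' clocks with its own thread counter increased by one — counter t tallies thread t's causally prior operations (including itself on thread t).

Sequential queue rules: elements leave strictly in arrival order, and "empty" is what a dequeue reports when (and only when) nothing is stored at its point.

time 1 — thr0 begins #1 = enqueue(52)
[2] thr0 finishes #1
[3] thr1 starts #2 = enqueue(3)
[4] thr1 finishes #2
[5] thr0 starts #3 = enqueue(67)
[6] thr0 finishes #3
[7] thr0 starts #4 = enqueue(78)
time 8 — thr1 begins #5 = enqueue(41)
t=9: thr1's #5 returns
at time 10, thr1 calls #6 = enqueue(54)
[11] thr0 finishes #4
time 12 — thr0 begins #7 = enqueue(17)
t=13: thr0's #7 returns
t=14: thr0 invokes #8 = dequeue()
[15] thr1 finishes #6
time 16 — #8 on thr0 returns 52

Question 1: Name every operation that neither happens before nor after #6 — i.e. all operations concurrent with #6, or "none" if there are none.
#6 spans [10,15]: anything still running between times 10 and 15 counts as concurrent
#1 [1,2]: before
#2 [3,4]: before
#3 [5,6]: before
#4 [7,11]: concurrent
#5 [8,9]: before
#7 [12,13]: concurrent
#8 [14,16]: concurrent

#4, #7, #8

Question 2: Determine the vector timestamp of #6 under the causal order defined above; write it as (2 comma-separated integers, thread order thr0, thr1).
#2 (invocation 3): nothing precedes it; thr1's component alone gives (0, 1)
#1 (invocation 1): nothing precedes it; thr0's component alone gives (1, 0)
invoked at 8, #5 merges VC(#2)=(0, 1) and bumps thr1's slot → (0, 2)
invoked at 5, #3 merges VC(#1)=(1, 0) and bumps thr0's slot → (2, 0)
invoked at 10, #6 merges VC(#5)=(0, 2) and bumps thr1's slot → (0, 3)
invoked at 7, #4 merges VC(#3)=(2, 0) and bumps thr0's slot → (3, 0)
invoked at 12, #7 merges VC(#4)=(3, 0) and bumps thr0's slot → (4, 0)
invoked at 14, #8 merges VC(#1)=(1, 0), VC(#7)=(4, 0) and bumps thr0's slot → (5, 0)
target: VC(#6) = (0, 3)

(0, 3)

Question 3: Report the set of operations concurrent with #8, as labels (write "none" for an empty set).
concurrent with #8 ([14,16]): every op whose interval crosses 14..16
#1 [1,2]: before
#2 [3,4]: before
#3 [5,6]: before
#4 [7,11]: before
#5 [8,9]: before
#6 [10,15]: concurrent
#7 [12,13]: before

#6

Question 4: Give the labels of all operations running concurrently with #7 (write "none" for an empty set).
#7 runs from 12 to 13; window-overlapping ops are concurrent
#1 [1,2]: before
#2 [3,4]: before
#3 [5,6]: before
#4 [7,11]: before
#5 [8,9]: before
#6 [10,15]: concurrent
#8 [14,16]: after

#6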